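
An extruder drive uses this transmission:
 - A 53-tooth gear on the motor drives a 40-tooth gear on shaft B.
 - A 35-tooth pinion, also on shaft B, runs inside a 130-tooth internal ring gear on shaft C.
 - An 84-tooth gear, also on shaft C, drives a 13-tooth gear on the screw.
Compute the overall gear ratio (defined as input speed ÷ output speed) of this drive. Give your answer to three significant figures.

0.434

Each stage contributes driven/driver: gear mesh 40/53 = 0.75472, internal gear 130/35 = 3.7143, gear mesh 13/84 = 0.15476.
Overall: 0.75472 × 3.7143 × 0.15476 = 0.43383.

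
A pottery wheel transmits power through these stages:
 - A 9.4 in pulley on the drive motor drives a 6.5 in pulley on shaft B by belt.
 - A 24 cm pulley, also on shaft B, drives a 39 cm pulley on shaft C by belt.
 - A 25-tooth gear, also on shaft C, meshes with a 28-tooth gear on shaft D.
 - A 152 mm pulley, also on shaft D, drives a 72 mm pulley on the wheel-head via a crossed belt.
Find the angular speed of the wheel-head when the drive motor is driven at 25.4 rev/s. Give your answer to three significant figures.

42.6 rev/s

Belt: ratio = 6.5/9.4 = 0.69149, so shaft B turns at 25.4 / 0.69149 = 36.732 rev/s.
Belt: ratio = 39/24 = 1.625, so shaft C turns at 36.732 / 1.625 = 22.604 rev/s.
Gear mesh: ratio = 28/25 = 1.12, so shaft D turns at 22.604 / 1.12 = 20.183 rev/s.
Belt: ratio = 72/152 = 0.47368, so the wheel-head turns at 20.183 / 0.47368 = 42.608 rev/s.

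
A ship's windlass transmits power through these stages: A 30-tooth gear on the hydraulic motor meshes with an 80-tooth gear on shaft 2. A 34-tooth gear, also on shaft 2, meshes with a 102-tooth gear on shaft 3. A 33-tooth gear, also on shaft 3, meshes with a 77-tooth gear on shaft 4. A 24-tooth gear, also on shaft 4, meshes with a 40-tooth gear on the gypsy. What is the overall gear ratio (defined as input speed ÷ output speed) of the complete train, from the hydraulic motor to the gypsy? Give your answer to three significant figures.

31.1

Each stage contributes driven/driver: gear mesh 80/30 = 2.6667, gear mesh 102/34 = 3, gear mesh 77/33 = 2.3333, gear mesh 40/24 = 1.6667.
Overall: 2.6667 × 3 × 2.3333 × 1.6667 = 31.111.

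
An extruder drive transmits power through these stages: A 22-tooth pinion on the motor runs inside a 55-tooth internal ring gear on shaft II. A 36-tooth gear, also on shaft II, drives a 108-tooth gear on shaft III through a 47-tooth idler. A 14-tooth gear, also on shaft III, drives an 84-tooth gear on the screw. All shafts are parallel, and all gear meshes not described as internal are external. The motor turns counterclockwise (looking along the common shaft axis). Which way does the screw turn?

the motor → shaft II: internal mesh, same direction → CCW.
shaft II → shaft III: driver → idler → driven is 2 external meshes, 2 reversals → CCW.
shaft III → the screw: external mesh, 1 reversal → CW.
3 reversals in total — an odd number — so the screw turns opposite to the motor.

clockwise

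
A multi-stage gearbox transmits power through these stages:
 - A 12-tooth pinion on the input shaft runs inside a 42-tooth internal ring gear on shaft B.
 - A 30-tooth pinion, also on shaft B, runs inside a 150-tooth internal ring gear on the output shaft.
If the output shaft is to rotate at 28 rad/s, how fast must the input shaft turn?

490 rad/s

Overall ratio R = 3.5 × 5 = 17.5.
Required input speed = output speed × R = 28 × 17.5 = 490 rad/s.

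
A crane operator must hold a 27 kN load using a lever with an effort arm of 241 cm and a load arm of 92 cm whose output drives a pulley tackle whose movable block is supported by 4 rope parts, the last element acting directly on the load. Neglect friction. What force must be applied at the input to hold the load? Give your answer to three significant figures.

2.58 kN

Lever MA = effort arm / load arm = 241/92 = 2.6196.
Block-and-tackle MA = number of supporting rope parts = 4.
Combined ideal MA = 2.6196 × 4 = 10.478.
Effort = load / MA = 27 / 10.478 = 2.5768 kN.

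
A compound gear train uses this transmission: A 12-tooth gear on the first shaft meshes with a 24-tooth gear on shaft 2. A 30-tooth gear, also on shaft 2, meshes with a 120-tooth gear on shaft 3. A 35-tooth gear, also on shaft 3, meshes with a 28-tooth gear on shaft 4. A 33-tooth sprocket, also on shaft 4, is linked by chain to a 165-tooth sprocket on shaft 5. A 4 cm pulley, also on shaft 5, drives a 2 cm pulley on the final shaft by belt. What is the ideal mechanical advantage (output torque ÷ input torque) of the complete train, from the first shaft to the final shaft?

Each stage contributes driven/driver: gear mesh 24/12 = 2, gear mesh 120/30 = 4, gear mesh 28/35 = 0.8, chain 165/33 = 5, belt 2/4 = 0.5.
Overall: 2 × 4 × 0.8 × 5 × 0.5 = 16.

16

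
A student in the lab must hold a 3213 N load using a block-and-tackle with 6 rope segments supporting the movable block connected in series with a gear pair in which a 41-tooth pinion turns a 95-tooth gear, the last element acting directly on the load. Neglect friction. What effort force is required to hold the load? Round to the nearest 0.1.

231.1 N

Block-and-tackle MA = number of supporting rope parts = 6.
Gear pair MA = 95/41 = 2.3171.
Combined ideal MA = 6 × 2.3171 = 13.902.
Effort = load / MA = 3213 / 13.902 = 231.11 N.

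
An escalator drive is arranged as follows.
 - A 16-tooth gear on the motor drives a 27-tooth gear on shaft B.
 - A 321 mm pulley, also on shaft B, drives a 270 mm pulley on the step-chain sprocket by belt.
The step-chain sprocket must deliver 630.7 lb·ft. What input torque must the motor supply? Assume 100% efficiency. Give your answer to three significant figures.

Overall ratio R = 1.6875 × 0.84112 = 1.4194.
Input torque = output torque / R = 630.7 / 1.4194 = 444.35 lb·ft.

444 lb·ft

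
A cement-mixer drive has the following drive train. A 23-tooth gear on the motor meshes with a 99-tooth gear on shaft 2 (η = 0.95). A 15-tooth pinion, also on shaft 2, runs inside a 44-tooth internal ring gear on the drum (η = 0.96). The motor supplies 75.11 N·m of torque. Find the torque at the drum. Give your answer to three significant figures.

Gear mesh: ratio = 99/23 = 4.3043; torque at shaft 2 = 75.11 × 4.3043 × 0.95 = 307.13 N·m.
Internal gear: ratio = 44/15 = 2.9333; torque at the drum = 307.13 × 2.9333 × 0.96 = 864.89 N·m.

865 N·m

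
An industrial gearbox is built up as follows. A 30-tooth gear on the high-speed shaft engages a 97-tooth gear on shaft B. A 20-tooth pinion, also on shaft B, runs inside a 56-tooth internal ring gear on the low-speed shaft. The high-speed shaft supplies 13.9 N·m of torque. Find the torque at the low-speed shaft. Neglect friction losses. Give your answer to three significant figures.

Gear mesh: ratio = 97/30 = 3.2333; torque at shaft B = 13.9 × 3.2333 = 44.943 N·m.
Internal gear: ratio = 56/20 = 2.8; torque at the low-speed shaft = 44.943 × 2.8 = 125.84 N·m.

126 N·m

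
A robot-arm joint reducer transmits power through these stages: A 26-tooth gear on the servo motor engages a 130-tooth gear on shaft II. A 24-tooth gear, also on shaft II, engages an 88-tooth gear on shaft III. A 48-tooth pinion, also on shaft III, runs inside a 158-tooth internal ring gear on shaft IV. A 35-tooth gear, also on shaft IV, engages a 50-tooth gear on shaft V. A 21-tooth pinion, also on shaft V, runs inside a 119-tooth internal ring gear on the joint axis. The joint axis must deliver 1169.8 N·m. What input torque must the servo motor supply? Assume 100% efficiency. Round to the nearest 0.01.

2.39 N·m

Overall ratio R = 5 × 3.6667 × 3.2917 × 1.4286 × 5.6667 = 488.53.
Input torque = output torque / R = 1169.8 / 488.53 = 2.3946 N·m.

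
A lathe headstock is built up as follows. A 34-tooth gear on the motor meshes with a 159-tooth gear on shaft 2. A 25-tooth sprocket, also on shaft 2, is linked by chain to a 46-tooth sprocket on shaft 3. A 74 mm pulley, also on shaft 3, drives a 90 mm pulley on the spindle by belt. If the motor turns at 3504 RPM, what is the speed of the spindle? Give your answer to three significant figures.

gear mesh 159/34 = 4.6765 → 3504/4.6765 = 749.28 RPM
chain 46/25 = 1.84 → 749.28/1.84 = 407.22 RPM
belt 90/74 = 1.2162 → 407.22/1.2162 = 334.82 RPM

335 RPM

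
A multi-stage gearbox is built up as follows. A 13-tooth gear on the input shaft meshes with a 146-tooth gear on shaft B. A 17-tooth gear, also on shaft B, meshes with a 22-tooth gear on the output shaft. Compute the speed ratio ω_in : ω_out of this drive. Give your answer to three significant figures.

14.5

Each stage contributes driven/driver: gear mesh 146/13 = 11.231, gear mesh 22/17 = 1.2941.
Overall: 11.231 × 1.2941 = 14.534.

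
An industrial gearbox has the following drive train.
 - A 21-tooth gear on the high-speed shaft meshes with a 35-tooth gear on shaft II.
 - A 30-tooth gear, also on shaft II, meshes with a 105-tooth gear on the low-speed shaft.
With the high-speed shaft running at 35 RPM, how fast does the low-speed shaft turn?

the high-speed shaft → shaft II (gear mesh, 35/21): 35 ÷ 1.6667 = 21 RPM
shaft II → the low-speed shaft (gear mesh, 105/30): 21 ÷ 3.5 = 6 RPM

6 RPM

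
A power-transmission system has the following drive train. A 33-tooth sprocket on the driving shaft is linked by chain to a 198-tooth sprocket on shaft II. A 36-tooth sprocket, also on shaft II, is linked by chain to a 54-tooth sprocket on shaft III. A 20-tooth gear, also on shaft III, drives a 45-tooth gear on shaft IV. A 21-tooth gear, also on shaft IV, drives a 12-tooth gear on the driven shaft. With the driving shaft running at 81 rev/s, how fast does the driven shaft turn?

7 rev/s

Chain: ratio = 198/33 = 6, so shaft II turns at 81 / 6 = 13.5 rev/s.
Chain: ratio = 54/36 = 1.5, so shaft III turns at 13.5 / 1.5 = 9 rev/s.
Gear mesh: ratio = 45/20 = 2.25, so shaft IV turns at 9 / 2.25 = 4 rev/s.
Gear mesh: ratio = 12/21 = 0.57143, so the driven shaft turns at 4 / 0.57143 = 7 rev/s.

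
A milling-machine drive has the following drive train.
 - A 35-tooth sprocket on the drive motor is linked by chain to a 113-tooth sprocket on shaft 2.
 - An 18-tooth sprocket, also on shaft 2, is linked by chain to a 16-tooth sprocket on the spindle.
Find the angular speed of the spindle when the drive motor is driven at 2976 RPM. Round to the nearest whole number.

1037 RPM

the drive motor → shaft 2 (chain, 113/35): 2976 ÷ 3.2286 = 921.77 RPM
shaft 2 → the spindle (chain, 16/18): 921.77 ÷ 0.88889 = 1037 RPM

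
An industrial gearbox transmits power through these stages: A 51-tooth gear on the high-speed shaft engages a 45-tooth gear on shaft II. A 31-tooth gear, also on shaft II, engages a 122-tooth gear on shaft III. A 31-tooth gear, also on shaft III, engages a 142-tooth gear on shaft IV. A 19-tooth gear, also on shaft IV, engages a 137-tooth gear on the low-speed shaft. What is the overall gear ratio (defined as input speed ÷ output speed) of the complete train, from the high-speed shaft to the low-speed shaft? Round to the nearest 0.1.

Each stage contributes driven/driver: gear mesh 45/51 = 0.88235, gear mesh 122/31 = 3.9355, gear mesh 142/31 = 4.5806, gear mesh 137/19 = 7.2105.
Overall: 0.88235 × 3.9355 × 4.5806 × 7.2105 = 114.69.

114.7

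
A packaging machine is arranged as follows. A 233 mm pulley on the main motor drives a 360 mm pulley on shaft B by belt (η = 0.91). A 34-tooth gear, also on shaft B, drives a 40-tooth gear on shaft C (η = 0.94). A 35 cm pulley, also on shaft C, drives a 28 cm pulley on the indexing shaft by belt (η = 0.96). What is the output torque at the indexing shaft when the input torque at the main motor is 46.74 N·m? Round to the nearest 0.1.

After the belt (360/233): 46.74 × 1.5451 × 0.91 = 65.717 N·m
After the gear mesh (40/34): 65.717 × 1.1765 × 0.94 = 72.675 N·m
After the belt (28/35): 72.675 × 0.8 × 0.96 = 55.814 N·m

55.8 N·m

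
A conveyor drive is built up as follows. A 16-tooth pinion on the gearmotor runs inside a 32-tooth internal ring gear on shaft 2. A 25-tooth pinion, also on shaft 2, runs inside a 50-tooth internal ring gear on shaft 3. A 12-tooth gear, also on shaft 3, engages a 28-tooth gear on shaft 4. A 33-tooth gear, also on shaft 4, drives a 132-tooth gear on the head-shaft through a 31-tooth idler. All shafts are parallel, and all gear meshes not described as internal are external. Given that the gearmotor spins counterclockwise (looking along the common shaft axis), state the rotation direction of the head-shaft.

the gearmotor → shaft 2: internal mesh, same direction → CCW.
shaft 2 → shaft 3: internal mesh, same direction → CCW.
shaft 3 → shaft 4: external mesh, 1 reversal → CW.
shaft 4 → the head-shaft: driver → idler → driven is 2 external meshes, 2 reversals → CW.
3 reversals in total — an odd number — so the head-shaft turns opposite to the gearmotor.

clockwise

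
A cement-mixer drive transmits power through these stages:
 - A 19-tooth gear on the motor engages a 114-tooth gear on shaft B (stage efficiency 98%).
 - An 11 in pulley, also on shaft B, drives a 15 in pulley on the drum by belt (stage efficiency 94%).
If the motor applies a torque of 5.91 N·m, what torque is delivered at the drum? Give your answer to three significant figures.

After the gear mesh (114/19): 5.91 × 6 × 0.98 = 34.751 N·m
After the belt (15/11): 34.751 × 1.3636 × 0.94 = 44.544 N·m

44.5 N·m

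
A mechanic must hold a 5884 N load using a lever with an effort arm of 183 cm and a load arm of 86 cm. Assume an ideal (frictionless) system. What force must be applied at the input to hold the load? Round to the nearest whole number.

2765 N

Lever MA = effort arm / load arm = 183/86 = 2.1279.
Effort = load / MA = 5884 / 2.1279 = 2765.2 N.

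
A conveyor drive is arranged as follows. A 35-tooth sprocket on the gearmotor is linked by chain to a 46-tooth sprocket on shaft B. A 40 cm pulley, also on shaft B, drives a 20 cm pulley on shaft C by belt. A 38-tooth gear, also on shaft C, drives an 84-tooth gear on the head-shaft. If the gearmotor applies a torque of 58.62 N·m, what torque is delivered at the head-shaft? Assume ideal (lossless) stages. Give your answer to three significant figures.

chain 46/35 = 1.3143 → τ = 58.62·1.3143 = 77.043 N·m
belt 20/40 = 0.5 → τ = 77.043·0.5 = 38.522 N·m
gear mesh 84/38 = 2.2105 → τ = 38.522·2.2105 = 85.153 N·m

85.2 N·m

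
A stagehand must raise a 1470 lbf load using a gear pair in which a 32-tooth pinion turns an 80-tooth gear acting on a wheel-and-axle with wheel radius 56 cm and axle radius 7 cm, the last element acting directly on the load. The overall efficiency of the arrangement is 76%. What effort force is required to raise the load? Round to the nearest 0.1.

Gear pair MA = 80/32 = 2.5.
Wheel-and-axle MA = R/r = 56/7 = 8.
Combined ideal MA = 2.5 × 8 = 20.
Actual MA = 20 × 0.76 = 15.2.
Effort = load / actual MA = 1470 / 15.2 = 96.711 lbf.

96.7 lbf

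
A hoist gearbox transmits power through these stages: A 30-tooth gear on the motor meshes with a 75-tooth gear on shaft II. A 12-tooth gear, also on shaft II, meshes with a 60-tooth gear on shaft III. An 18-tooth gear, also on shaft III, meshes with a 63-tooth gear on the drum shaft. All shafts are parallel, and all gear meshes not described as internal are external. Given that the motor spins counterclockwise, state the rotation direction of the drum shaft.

the motor → shaft II: external mesh, 1 reversal → CW.
shaft II → shaft III: external mesh, 1 reversal → CCW.
shaft III → the drum shaft: external mesh, 1 reversal → CW.
3 reversals in total — an odd number — so the drum shaft turns opposite to the motor.

clockwise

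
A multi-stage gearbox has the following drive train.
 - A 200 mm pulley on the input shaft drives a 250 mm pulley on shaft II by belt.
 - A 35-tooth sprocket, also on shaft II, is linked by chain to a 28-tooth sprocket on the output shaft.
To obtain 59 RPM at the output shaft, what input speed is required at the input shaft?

Overall ratio R = 1.25 × 0.8 = 1.
Required input speed = output speed × R = 59 × 1 = 59 RPM.

59 RPM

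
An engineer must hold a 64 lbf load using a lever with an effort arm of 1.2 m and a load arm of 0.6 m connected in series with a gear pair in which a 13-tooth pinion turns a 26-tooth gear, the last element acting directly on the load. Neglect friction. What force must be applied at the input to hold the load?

Lever MA = effort arm / load arm = 1.2/0.6 = 2.
Gear pair MA = 26/13 = 2.
Combined ideal MA = 2 × 2 = 4.
Effort = load / MA = 64 / 4 = 16 lbf.

16 lbf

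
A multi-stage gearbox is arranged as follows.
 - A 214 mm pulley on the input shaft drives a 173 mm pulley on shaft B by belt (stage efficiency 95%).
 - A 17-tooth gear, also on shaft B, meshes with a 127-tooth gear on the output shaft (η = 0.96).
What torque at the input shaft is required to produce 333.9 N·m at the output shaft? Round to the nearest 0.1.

60.6 N·m

Overall ratio R = 0.80841 × 7.4706 = 6.0393; overall efficiency η = 0.95 × 0.96 = 0.9120.
Input torque = output torque / (R × η) = 333.9 / (6.0393 × 0.9120) = 60.623 N·m.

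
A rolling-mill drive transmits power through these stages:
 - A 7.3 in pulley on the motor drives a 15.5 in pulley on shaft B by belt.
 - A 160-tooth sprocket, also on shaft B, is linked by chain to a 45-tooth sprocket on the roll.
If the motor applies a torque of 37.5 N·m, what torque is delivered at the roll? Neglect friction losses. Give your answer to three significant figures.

22.4 N·m

After the belt (15.5/7.3): 37.5 × 2.1233 = 79.623 N·m
After the chain (45/160): 79.623 × 0.28125 = 22.394 N·m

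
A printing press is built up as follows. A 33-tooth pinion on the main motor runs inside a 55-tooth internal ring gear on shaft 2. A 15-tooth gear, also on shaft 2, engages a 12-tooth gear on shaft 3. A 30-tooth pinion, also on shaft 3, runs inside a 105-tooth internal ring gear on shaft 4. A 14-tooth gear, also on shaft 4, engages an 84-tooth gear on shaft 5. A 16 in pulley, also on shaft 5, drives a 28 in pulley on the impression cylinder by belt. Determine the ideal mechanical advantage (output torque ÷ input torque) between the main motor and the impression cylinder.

Each stage contributes driven/driver: internal gear 55/33 = 1.6667, gear mesh 12/15 = 0.8, internal gear 105/30 = 3.5, gear mesh 84/14 = 6, belt 28/16 = 1.75.
Overall: 1.6667 × 0.8 × 3.5 × 6 × 1.75 = 49.

49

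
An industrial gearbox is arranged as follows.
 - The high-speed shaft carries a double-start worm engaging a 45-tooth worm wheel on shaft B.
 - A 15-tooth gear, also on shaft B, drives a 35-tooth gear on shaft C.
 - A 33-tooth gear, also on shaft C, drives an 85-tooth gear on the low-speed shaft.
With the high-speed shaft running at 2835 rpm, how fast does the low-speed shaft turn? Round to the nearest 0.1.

Worm: ratio = 45/2 = 22.5, so shaft B turns at 2835 / 22.5 = 126 rpm.
Gear mesh: ratio = 35/15 = 2.3333, so shaft C turns at 126 / 2.3333 = 54 rpm.
Gear mesh: ratio = 85/33 = 2.5758, so the low-speed shaft turns at 54 / 2.5758 = 20.965 rpm.

21.0 rpm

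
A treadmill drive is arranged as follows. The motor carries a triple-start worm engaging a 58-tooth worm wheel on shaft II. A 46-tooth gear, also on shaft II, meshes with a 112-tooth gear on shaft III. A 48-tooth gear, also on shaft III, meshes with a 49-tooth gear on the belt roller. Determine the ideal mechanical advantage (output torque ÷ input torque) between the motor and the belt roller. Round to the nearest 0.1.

48.1

Each stage contributes driven/driver: worm 58/3 = 19.333, gear mesh 112/46 = 2.4348, gear mesh 49/48 = 1.0208.
Overall: 19.333 × 2.4348 × 1.0208 = 48.053.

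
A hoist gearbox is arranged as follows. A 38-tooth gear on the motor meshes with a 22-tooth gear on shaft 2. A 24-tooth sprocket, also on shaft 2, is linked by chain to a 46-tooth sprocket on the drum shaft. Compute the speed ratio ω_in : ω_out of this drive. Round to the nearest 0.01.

Each stage contributes driven/driver: gear mesh 22/38 = 0.57895, chain 46/24 = 1.9167.
Overall: 0.57895 × 1.9167 = 1.1096.

1.11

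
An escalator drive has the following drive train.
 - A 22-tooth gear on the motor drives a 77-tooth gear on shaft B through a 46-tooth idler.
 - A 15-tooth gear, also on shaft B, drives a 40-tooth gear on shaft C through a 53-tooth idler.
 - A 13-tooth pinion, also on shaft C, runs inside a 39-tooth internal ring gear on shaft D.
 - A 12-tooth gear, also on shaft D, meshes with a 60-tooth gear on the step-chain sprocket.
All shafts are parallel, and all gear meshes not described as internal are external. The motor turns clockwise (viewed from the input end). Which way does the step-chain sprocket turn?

anticlockwise

the motor → shaft B: driver → idler → driven is 2 external meshes, 2 reversals → CW.
shaft B → shaft C: driver → idler → driven is 2 external meshes, 2 reversals → CW.
shaft C → shaft D: internal mesh, same direction → CW.
shaft D → the step-chain sprocket: external mesh, 1 reversal → CCW.
5 reversals in total — an odd number — so the step-chain sprocket turns opposite to the motor.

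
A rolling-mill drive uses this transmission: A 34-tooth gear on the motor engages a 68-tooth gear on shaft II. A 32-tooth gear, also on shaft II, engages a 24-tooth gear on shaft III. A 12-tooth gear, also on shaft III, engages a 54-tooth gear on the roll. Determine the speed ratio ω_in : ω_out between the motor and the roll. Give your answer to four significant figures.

6.750

Each stage contributes driven/driver: gear mesh 68/34 = 2, gear mesh 24/32 = 0.75, gear mesh 54/12 = 4.5.
Overall: 2 × 0.75 × 4.5 = 6.75.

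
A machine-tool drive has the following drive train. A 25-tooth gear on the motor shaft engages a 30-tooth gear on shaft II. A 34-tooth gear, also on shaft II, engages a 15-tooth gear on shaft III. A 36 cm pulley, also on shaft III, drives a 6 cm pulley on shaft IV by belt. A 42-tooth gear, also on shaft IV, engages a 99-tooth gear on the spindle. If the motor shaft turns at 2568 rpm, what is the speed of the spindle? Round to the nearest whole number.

12347 rpm

the motor shaft → shaft II (gear mesh, 30/25): 2568 ÷ 1.2 = 2140 rpm
shaft II → shaft III (gear mesh, 15/34): 2140 ÷ 0.44118 = 4850.7 rpm
shaft III → shaft IV (belt, 6/36): 4850.7 ÷ 0.16667 = 29104 rpm
shaft IV → the spindle (gear mesh, 99/42): 29104 ÷ 2.3571 = 12347 rpm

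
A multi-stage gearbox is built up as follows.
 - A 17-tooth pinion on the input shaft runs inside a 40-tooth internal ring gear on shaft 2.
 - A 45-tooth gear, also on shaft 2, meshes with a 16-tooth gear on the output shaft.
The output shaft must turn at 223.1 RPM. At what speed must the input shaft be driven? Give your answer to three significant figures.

187 RPM

Overall ratio R = 2.3529 × 0.35556 = 0.8366.
Required input speed = output speed × R = 223.1 × 0.8366 = 186.65 RPM.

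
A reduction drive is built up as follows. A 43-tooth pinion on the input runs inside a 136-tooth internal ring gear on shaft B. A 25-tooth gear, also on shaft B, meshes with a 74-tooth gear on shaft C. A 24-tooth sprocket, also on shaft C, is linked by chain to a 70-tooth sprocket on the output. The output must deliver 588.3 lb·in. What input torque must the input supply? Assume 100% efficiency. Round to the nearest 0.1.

Overall ratio R = 3.1628 × 2.96 × 2.9167 = 27.305.
Input torque = output torque / R = 588.3 / 27.305 = 21.545 lb·in.

21.5 lb·in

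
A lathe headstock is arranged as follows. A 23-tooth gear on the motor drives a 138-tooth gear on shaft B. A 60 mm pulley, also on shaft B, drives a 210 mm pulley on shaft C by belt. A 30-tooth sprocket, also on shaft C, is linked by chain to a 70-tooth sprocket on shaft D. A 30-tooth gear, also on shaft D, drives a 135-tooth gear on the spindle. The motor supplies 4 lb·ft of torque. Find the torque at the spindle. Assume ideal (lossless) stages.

882 lb·ft

gear mesh 138/23 = 6 → τ = 4·6 = 24 lb·ft
belt 210/60 = 3.5 → τ = 24·3.5 = 84 lb·ft
chain 70/30 = 2.3333 → τ = 84·2.3333 = 196 lb·ft
gear mesh 135/30 = 4.5 → τ = 196·4.5 = 882 lb·ft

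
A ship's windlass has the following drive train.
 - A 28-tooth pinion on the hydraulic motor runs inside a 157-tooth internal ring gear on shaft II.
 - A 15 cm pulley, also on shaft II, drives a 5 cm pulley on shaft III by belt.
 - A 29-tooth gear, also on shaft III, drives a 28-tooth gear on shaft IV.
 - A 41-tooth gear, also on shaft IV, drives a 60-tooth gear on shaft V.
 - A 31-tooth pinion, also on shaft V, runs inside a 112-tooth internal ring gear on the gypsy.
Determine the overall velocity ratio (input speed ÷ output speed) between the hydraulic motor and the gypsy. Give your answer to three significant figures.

Each stage contributes driven/driver: internal gear 157/28 = 5.6071, belt 5/15 = 0.33333, gear mesh 28/29 = 0.96552, gear mesh 60/41 = 1.4634, internal gear 112/31 = 3.6129.
Overall: 5.6071 × 0.33333 × 0.96552 × 1.4634 × 3.6129 = 9.5412.

9.54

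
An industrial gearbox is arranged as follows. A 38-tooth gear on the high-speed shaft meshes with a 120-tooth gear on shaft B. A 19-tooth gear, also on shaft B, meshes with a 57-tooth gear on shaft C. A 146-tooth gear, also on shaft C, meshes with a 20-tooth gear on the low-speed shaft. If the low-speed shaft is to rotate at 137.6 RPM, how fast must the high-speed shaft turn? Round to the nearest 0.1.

Overall ratio R = 3.1579 × 3 × 0.13699 = 1.2978.
Required input speed = output speed × R = 137.6 × 1.2978 = 178.57 RPM.

178.6 RPM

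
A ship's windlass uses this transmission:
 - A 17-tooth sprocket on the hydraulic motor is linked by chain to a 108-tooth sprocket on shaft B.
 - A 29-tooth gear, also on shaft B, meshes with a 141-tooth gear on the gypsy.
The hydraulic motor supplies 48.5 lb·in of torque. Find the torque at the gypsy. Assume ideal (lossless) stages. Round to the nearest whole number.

chain 108/17 = 6.3529 → τ = 48.5·6.3529 = 308.12 lb·in
gear mesh 141/29 = 4.8621 → τ = 308.12·4.8621 = 1498.1 lb·in

1498 lb·in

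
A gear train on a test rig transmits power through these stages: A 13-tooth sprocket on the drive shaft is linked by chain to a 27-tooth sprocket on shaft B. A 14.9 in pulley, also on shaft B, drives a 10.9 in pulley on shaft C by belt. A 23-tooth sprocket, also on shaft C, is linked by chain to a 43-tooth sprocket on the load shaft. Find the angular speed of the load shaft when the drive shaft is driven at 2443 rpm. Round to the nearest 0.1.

860.0 rpm

Chain: ratio = 27/13 = 2.0769, so shaft B turns at 2443 / 2.0769 = 1176.3 rpm.
Belt: ratio = 10.9/14.9 = 0.73154, so shaft C turns at 1176.3 / 0.73154 = 1607.9 rpm.
Chain: ratio = 43/23 = 1.8696, so the load shaft turns at 1607.9 / 1.8696 = 860.05 rpm.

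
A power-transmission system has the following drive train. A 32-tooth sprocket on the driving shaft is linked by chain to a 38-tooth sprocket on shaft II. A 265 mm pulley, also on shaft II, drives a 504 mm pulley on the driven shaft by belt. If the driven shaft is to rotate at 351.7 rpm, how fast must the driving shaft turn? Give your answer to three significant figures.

794 rpm

Overall ratio R = 1.1875 × 1.9019 = 2.2585.
Required input speed = output speed × R = 351.7 × 2.2585 = 794.31 rpm.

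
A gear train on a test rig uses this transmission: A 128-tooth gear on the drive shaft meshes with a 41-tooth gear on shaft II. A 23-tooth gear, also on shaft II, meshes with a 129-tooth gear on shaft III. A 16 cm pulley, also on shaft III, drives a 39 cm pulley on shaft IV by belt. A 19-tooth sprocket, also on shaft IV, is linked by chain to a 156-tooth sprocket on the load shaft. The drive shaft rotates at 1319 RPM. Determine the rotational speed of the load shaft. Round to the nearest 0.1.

36.7 RPM

gear mesh 41/128 = 0.32031 → 1319/0.32031 = 4117.9 RPM
gear mesh 129/23 = 5.6087 → 4117.9/5.6087 = 734.19 RPM
belt 39/16 = 2.4375 → 734.19/2.4375 = 301.21 RPM
chain 156/19 = 8.2105 → 301.21/8.2105 = 36.685 RPM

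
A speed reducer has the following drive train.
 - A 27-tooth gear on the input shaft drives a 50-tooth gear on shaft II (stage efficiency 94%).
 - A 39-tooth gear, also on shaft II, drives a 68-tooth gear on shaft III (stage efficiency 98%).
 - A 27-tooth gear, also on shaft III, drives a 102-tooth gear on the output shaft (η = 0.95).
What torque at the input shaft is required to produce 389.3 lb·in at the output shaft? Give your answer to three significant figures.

Overall ratio R = 1.8519 × 1.7436 × 3.7778 = 12.198; overall efficiency η = 0.94 × 0.98 × 0.95 = 0.8751.
Input torque = output torque / (R × η) = 389.3 / (12.198 × 0.8751) = 36.469 lb·in.

36.5 lb·in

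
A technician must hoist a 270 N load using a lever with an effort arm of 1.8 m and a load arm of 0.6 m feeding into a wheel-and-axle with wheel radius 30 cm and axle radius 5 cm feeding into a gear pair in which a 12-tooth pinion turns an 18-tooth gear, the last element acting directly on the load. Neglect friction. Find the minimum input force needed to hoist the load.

10 N

Lever MA = effort arm / load arm = 1.8/0.6 = 3.
Wheel-and-axle MA = R/r = 30/5 = 6.
Gear pair MA = 18/12 = 1.5.
Combined ideal MA = 3 × 6 × 1.5 = 27.
Effort = load / MA = 270 / 27 = 10 N.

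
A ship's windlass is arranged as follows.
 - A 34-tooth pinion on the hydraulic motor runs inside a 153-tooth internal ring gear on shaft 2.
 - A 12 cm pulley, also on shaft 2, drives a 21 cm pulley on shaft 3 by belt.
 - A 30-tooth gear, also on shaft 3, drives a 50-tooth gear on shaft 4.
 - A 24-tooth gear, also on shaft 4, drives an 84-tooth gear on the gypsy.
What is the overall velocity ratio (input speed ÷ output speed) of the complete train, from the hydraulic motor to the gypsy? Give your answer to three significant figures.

45.9

Each stage contributes driven/driver: internal gear 153/34 = 4.5, belt 21/12 = 1.75, gear mesh 50/30 = 1.6667, gear mesh 84/24 = 3.5.
Overall: 4.5 × 1.75 × 1.6667 × 3.5 = 45.938.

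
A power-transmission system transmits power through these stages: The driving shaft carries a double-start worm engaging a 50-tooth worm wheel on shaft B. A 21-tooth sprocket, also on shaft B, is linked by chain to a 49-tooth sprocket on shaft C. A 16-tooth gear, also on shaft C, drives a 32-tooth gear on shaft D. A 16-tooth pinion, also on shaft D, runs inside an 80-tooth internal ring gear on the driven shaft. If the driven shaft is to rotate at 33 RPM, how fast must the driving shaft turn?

19250 RPM

Overall ratio R = 25 × 2.3333 × 2 × 5 = 583.33.
Required input speed = output speed × R = 33 × 583.33 = 19250 RPM.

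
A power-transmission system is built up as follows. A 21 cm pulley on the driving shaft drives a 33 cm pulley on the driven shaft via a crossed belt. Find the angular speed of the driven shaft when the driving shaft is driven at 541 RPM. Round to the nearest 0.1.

belt 33/21 = 1.5714 → 541/1.5714 = 344.27 RPM

344.3 RPM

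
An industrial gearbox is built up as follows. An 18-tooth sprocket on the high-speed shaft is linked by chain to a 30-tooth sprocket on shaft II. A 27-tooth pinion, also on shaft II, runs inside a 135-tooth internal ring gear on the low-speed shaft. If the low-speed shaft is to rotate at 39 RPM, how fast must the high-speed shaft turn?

325 RPM

Overall ratio R = 1.6667 × 5 = 8.3333.
Required input speed = output speed × R = 39 × 8.3333 = 325 RPM.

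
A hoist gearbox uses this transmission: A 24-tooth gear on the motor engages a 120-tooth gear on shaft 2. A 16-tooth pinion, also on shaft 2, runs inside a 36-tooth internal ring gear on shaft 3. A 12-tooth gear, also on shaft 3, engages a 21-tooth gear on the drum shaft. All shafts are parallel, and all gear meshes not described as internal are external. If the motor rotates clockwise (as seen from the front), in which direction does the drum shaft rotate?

the motor → shaft 2: external mesh, 1 reversal → CCW.
shaft 2 → shaft 3: internal mesh, same direction → CCW.
shaft 3 → the drum shaft: external mesh, 1 reversal → CW.
2 reversals in total — an even number — so the drum shaft turns the same way as the motor.

clockwise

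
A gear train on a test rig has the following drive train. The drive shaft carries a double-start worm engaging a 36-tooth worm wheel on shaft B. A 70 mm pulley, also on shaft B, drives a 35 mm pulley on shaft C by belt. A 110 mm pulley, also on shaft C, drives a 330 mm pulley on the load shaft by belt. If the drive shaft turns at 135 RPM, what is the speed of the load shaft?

Worm: ratio = 36/2 = 18, so shaft B turns at 135 / 18 = 7.5 RPM.
Belt: ratio = 35/70 = 0.5, so shaft C turns at 7.5 / 0.5 = 15 RPM.
Belt: ratio = 330/110 = 3, so the load shaft turns at 15 / 3 = 5 RPM.

5 RPM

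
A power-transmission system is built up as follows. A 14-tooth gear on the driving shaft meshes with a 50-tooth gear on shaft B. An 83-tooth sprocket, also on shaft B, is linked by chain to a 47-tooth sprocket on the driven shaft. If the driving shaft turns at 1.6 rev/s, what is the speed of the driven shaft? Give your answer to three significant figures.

the driving shaft → shaft B (gear mesh, 50/14): 1.6 ÷ 3.5714 = 0.448 rev/s
shaft B → the driven shaft (chain, 47/83): 0.448 ÷ 0.56627 = 0.79115 rev/s

0.791 rev/s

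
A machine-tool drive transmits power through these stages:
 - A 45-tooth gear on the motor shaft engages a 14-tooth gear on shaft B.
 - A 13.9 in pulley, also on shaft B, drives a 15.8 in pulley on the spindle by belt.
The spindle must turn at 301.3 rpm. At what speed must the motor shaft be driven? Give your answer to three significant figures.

Overall ratio R = 0.31111 × 1.1367 = 0.35364.
Required input speed = output speed × R = 301.3 × 0.35364 = 106.55 rpm.

107 rpm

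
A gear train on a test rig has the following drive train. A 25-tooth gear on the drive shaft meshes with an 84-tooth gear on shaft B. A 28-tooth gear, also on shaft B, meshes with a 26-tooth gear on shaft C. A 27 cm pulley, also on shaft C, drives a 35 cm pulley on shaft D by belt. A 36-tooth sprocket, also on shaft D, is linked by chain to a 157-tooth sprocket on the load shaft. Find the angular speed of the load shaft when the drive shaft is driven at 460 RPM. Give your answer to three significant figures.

26.1 RPM

Gear mesh: ratio = 84/25 = 3.36, so shaft B turns at 460 / 3.36 = 136.9 RPM.
Gear mesh: ratio = 26/28 = 0.92857, so shaft C turns at 136.9 / 0.92857 = 147.44 RPM.
Belt: ratio = 35/27 = 1.2963, so shaft D turns at 147.44 / 1.2963 = 113.74 RPM.
Chain: ratio = 157/36 = 4.3611, so the load shaft turns at 113.74 / 4.3611 = 26.08 RPM.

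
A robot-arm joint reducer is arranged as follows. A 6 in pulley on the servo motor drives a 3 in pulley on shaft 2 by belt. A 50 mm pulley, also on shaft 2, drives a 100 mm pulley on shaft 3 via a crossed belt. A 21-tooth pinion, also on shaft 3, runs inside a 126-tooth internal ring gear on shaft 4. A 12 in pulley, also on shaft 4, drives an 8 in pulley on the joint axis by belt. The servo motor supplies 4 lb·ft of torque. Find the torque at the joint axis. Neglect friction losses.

16 lb·ft

belt 3/6 = 0.5 → τ = 4·0.5 = 2 lb·ft
belt 100/50 = 2 → τ = 2·2 = 4 lb·ft
internal gear 126/21 = 6 → τ = 4·6 = 24 lb·ft
belt 8/12 = 0.66667 → τ = 24·0.66667 = 16 lb·ft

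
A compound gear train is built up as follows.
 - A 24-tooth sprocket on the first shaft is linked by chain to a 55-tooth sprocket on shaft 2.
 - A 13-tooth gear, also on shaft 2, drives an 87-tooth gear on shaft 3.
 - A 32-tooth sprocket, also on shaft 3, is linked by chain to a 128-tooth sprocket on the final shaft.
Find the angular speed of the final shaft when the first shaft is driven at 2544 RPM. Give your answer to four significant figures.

chain 55/24 = 2.2917 → 2544/2.2917 = 1110.1 RPM
gear mesh 87/13 = 6.6923 → 1110.1/6.6923 = 165.88 RPM
chain 128/32 = 4 → 165.88/4 = 41.47 RPM

41.47 RPM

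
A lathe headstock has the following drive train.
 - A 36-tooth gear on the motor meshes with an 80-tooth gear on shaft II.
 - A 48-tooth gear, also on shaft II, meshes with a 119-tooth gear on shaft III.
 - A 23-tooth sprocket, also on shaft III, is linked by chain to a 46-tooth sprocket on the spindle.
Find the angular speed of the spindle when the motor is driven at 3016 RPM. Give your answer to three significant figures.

the motor → shaft II (gear mesh, 80/36): 3016 ÷ 2.2222 = 1357.2 RPM
shaft II → shaft III (gear mesh, 119/48): 1357.2 ÷ 2.4792 = 547.44 RPM
shaft III → the spindle (chain, 46/23): 547.44 ÷ 2 = 273.72 RPM

274 RPM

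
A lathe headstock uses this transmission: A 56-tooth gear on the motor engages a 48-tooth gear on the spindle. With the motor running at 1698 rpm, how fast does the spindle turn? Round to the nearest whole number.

gear mesh 48/56 = 0.85714 → 1698/0.85714 = 1981 rpm

1981 rpm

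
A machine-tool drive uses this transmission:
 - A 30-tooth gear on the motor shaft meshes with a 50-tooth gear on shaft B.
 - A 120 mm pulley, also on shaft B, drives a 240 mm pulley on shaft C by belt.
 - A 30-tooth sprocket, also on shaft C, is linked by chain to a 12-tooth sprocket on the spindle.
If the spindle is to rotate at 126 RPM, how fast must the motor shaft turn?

Overall ratio R = 1.6667 × 2 × 0.4 = 1.3333.
Required input speed = output speed × R = 126 × 1.3333 = 168 RPM.

168 RPM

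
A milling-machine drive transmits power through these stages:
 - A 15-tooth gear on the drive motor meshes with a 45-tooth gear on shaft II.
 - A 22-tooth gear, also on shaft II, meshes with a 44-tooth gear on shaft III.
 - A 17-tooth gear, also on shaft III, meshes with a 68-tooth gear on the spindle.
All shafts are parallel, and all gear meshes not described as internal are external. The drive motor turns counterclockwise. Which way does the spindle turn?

clockwise

the drive motor → shaft II: external mesh, 1 reversal → CW.
shaft II → shaft III: external mesh, 1 reversal → CCW.
shaft III → the spindle: external mesh, 1 reversal → CW.
3 reversals in total — an odd number — so the spindle turns opposite to the drive motor.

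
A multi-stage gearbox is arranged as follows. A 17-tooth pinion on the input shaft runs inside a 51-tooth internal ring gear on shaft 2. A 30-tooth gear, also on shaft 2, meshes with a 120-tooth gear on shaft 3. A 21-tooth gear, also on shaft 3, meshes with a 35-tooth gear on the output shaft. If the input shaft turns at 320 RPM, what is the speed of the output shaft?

16 RPM

Internal gear: ratio = 51/17 = 3, so shaft 2 turns at 320 / 3 = 106.67 RPM.
Gear mesh: ratio = 120/30 = 4, so shaft 3 turns at 106.67 / 4 = 26.667 RPM.
Gear mesh: ratio = 35/21 = 1.6667, so the output shaft turns at 26.667 / 1.6667 = 16 RPM.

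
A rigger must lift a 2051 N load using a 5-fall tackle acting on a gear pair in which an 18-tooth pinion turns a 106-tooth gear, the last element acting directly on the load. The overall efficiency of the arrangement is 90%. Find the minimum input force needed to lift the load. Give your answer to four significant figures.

77.40 N

Block-and-tackle MA = number of supporting rope parts = 5.
Gear pair MA = 106/18 = 5.8889.
Combined ideal MA = 5 × 5.8889 = 29.444.
Actual MA = 29.444 × 0.90 = 26.5.
Effort = load / actual MA = 2051 / 26.5 = 77.396 N.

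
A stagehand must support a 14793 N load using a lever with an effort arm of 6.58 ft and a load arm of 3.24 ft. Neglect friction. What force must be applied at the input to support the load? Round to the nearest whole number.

Lever MA = effort arm / load arm = 6.58/3.24 = 2.0309.
Effort = load / MA = 14793 / 2.0309 = 7284.1 N.

7284 N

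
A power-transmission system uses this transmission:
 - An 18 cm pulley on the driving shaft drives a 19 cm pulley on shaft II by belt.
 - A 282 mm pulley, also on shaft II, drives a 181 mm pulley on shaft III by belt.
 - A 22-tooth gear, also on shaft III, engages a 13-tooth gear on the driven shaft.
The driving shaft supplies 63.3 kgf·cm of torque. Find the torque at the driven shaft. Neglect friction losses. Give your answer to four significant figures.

25.34 kgf·cm

After the belt (19/18): 63.3 × 1.0556 = 66.817 kgf·cm
After the belt (181/282): 66.817 × 0.64184 = 42.886 kgf·cm
After the gear mesh (13/22): 42.886 × 0.59091 = 25.342 kgf·cm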